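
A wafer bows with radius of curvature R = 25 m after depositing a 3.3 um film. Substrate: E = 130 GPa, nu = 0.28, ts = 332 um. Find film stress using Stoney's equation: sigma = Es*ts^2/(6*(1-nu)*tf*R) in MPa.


Step 1: Compute numerator: Es * ts^2 = 130 * 332^2 = 14329120 (GPa*um^2)
Step 2: Compute denominator (R in um): 6*(1-nu)*tf*R = 6*0.72*3.3*25e6 = 356400000.0 (um^2)
Step 3: sigma (GPa) = 14329120 / 356400000.0 = 4.0205e-02 GPa
Step 4: Convert to MPa (x1000): sigma = 40.2 MPa


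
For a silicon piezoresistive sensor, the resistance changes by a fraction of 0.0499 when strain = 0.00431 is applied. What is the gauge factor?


Step 1: Identify values.
dR/R = 0.0499, strain = 0.00431
Step 2: GF = (dR/R) / strain = 0.0499 / 0.00431
GF = 11.6


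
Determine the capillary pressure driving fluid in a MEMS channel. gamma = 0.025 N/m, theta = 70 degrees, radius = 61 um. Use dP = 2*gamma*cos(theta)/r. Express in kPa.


Step 1: cos(70 deg) = 0.342
Step 2: Convert r to m: r = 61e-6 m
Step 3: dP = 2 * 0.025 * 0.342 / 61e-6 = 280.3 Pa
Step 4: Convert Pa to kPa (divide by 1000).
dP = 0.28 kPa


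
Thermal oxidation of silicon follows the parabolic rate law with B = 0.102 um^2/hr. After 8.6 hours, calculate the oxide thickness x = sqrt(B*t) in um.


Step 1: Compute B*t = 0.102 * 8.6 = 0.8772
Step 2: x = sqrt(0.8772)
x = 0.937 um


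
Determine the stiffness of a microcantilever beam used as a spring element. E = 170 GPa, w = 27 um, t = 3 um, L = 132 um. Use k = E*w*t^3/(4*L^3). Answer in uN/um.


Step 1: Convert E to consistent units (1 GPa = 1000 uN/um^2).
E = 170 GPa = 170000 uN/um^2
Step 2: Compute t^3 = 3^3 = 27
Step 3: Compute L^3 = 132^3 = 2299968
Step 4: k = 170000 * 27 * 27 / (4 * 2299968)
k = 13.4708 uN/um


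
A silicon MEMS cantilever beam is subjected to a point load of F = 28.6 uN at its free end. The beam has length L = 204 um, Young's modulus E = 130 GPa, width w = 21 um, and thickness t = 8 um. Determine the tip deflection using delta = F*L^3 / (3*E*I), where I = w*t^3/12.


Step 1: Calculate the second moment of area.
I = w * t^3 / 12 = 21 * 8^3 / 12 = 896.0 um^4
Step 2: Convert E to consistent units (1 GPa = 1000 uN/um^2).
E = 130 GPa = 130000 uN/um^2
Step 3: Calculate tip deflection.
delta = F * L^3 / (3 * E * I)
delta = 28.6 * 204^3 / (3 * 130000 * 896.0)
delta = 0.6948 um


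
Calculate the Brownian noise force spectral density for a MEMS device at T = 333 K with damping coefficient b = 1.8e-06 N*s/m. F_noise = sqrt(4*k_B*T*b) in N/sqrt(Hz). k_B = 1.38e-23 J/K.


Step 1: Compute 4 * k_B * T * b
= 4 * 1.38e-23 * 333 * 1.8e-06
= 3.3087e-26 N^2/Hz
Step 2: F_noise = sqrt(3.3087e-26)
F_noise = 1.82e-13 N/sqrt(Hz)


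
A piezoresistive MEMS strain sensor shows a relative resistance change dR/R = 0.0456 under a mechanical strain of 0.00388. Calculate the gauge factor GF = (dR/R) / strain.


Step 1: Identify values.
dR/R = 0.0456, strain = 0.00388
Step 2: GF = (dR/R) / strain = 0.0456 / 0.00388
GF = 11.8


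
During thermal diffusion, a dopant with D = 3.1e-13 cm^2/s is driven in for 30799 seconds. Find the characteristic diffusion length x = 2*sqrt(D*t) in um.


Step 1: Compute D*t = 3.1e-13 * 30799 = 9.54769e-09 cm^2
Step 2: sqrt(D*t) = 9.77123e-05 cm
Step 3: x = 2 * 9.77123e-05 cm = 1.954246e-04 cm
Step 4: Convert to um (1 cm = 1e4 um): x = 1.954 um


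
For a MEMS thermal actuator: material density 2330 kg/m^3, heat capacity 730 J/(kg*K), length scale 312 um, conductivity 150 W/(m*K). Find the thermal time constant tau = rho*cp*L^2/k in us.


Step 1: Convert L to m: L = 312e-6 m
Step 2: L^2 = (312e-6)^2 = 9.7344e-08 m^2
Step 3: tau = 2330 * 730 * 9.7344e-08 / 150 = 1.10381606e-03 s
Step 4: Convert to microseconds (multiply by 1e6).
tau = 1103.816 us


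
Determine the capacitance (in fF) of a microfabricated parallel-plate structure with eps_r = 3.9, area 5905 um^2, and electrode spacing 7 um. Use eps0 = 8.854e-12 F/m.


Step 1: Convert area to m^2: A = 5905e-12 m^2
Step 2: Convert gap to m: d = 7e-6 m
Step 3: C = eps0 * eps_r * A / d
C = 8.854e-12 * 3.9 * 5905e-12 / 7e-6
Step 4: Convert to fF (multiply by 1e15).
C = 29.13 fF


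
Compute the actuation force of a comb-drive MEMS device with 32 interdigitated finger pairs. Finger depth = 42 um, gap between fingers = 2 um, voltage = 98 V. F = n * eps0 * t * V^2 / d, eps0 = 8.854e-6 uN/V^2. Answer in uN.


Step 1: Parameters: n=32, eps0=8.854e-6 uN/V^2, t=42 um, V=98 V, d=2 um
Step 2: V^2 = 9604
Step 3: F = 32 * 8.854e-6 * 42 * 9604 / 2
F = 57.143 uN


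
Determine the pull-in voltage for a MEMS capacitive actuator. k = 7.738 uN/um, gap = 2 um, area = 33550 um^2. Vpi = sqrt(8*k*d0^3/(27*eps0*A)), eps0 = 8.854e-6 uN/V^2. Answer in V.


Step 1: Compute numerator: 8 * k * d0^3 = 8 * 7.738 * 2^3 = 495.232
Step 2: Compute denominator: 27 * eps0 * A = 27 * 8.854e-6 * 33550 = 8.020396
Step 3: Vpi = sqrt(495.232 / 8.020396)
Vpi = 7.86 V


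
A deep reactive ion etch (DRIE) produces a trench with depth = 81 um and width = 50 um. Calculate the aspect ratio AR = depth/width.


Step 1: AR = depth / width
Step 2: AR = 81 / 50
AR = 1.6


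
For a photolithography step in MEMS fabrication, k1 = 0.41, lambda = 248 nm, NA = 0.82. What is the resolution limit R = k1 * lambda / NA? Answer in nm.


Step 1: Identify values: k1 = 0.41, lambda = 248 nm, NA = 0.82
Step 2: R = k1 * lambda / NA
R = 0.41 * 248 / 0.82
R = 124.0 nm


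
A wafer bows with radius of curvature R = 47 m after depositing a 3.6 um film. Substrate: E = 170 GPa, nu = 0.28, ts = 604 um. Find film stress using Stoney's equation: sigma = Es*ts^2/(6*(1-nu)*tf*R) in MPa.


Step 1: Compute numerator: Es * ts^2 = 170 * 604^2 = 62018720 (GPa*um^2)
Step 2: Compute denominator (R in um): 6*(1-nu)*tf*R = 6*0.72*3.6*47e6 = 730944000.0 (um^2)
Step 3: sigma (GPa) = 62018720 / 730944000.0 = 8.4847e-02 GPa
Step 4: Convert to MPa (x1000): sigma = 84.8 MPa


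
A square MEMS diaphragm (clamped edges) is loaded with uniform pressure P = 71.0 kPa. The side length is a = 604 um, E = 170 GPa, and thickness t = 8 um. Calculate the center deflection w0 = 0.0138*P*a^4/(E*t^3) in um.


Step 1: Convert pressure to compatible units (E is in GPa, so P in GPa).
P = 71.0 kPa = 71.0e-6 GPa
Step 2: Compute numerator: 0.0138 * P * a^4.
a^4 = 604^4 = 133090713856
numerator = 0.0138 * 71.0e-6 * 133090713856 = 1.304023e+05
Step 3: Compute denominator: E * t^3 = 170 * 8^3 = 87040
Step 4: w0 = numerator / denominator = 1.304023e+05 / 87040 = 1.4982 um


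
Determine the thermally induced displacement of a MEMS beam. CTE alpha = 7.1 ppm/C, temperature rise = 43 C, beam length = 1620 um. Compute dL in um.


Step 1: Convert CTE: alpha = 7.1 ppm/C = 7.1e-6 /C
Step 2: dL = 7.1e-6 * 43 * 1620
dL = 0.4946 um


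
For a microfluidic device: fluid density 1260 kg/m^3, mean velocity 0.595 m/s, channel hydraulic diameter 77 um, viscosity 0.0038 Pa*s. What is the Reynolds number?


Step 1: Convert Dh to meters: Dh = 77e-6 m
Step 2: Re = rho * v * Dh / mu
Re = 1260 * 0.595 * 77e-6 / 0.0038
Re = 15.191


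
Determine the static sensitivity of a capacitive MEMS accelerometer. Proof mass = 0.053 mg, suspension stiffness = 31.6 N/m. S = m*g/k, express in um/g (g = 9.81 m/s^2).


Step 1: Convert mass: m = 0.053 mg = 5.30e-08 kg
Step 2: S = m * g / k = 5.30e-08 * 9.81 / 31.6
Step 3: S = 1.65e-08 m/g
Step 4: Convert to um/g: S = 0.016 um/g


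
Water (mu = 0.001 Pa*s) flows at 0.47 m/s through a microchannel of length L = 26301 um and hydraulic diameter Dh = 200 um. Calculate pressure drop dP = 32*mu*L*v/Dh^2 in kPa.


Step 1: Convert to SI: L = 26301e-6 m, Dh = 200e-6 m
Step 2: dP = 32 * 0.001 * 26301e-6 * 0.47 / (200e-6)^2
Step 3: dP = 9889.18 Pa
Step 4: Convert to kPa: dP = 9.89 kPa


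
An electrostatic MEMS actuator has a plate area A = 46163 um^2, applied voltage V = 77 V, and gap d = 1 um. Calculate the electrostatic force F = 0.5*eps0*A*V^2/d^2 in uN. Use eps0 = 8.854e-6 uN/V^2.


Step 1: Identify parameters.
eps0 = 8.854e-6 uN/V^2, A = 46163 um^2, V = 77 V, d = 1 um
Step 2: Compute V^2 = 77^2 = 5929
Step 3: Compute d^2 = 1^2 = 1
Step 4: F = 0.5 * 8.854e-6 * 46163 * 5929 / 1
F = 1211.672 uN


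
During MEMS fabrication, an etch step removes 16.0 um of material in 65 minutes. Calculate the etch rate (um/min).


Step 1: Etch rate = depth / time
Step 2: rate = 16.0 / 65
rate = 0.246 um/min


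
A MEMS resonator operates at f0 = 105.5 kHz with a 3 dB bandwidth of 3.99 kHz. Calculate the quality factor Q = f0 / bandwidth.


Step 1: Q = f0 / bandwidth
Step 2: Q = 105.5 / 3.99
Q = 26.4


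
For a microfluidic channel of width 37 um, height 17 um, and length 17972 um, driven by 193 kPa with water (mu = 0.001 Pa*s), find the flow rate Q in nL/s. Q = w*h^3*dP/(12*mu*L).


Step 1: Convert all dimensions to SI (meters).
w = 37e-6 m, h = 17e-6 m, L = 17972e-6 m, dP = 193e3 Pa
Step 2: Q = w * h^3 * dP / (12 * mu * L)
Q = 37e-6 * (17e-6)^3 * 193e3 / (12 * 0.001 * 17972e-6) = 1.6267774e-10 m^3/s
Step 3: Convert Q from m^3/s to nL/s (1 m^3 = 1e12 nL, so multiply by 1e12).
Q = 162.678 nL/s


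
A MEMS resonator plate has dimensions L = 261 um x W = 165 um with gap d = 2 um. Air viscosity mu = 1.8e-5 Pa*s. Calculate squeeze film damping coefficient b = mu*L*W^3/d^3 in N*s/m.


Step 1: Convert to SI.
L = 261e-6 m, W = 165e-6 m, d = 2e-6 m
Step 2: W^3 = (165e-6)^3 = 4.49e-12 m^3
Step 3: d^3 = (2e-6)^3 = 8.00e-18 m^3
Step 4: b = 1.8e-5 * 261e-6 * 4.49e-12 / 8.00e-18
b = 2.64e-03 N*s/m


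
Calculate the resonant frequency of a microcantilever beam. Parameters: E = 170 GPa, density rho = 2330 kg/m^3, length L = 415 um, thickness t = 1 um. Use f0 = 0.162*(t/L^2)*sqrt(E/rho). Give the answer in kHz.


Step 1: Convert units to SI.
t_SI = 1e-6 m, L_SI = 415e-6 m
Step 2: Calculate sqrt(E/rho).
sqrt(170e9 / 2330) = 8541.74 m/s
Step 3: Compute f0.
f0 = 0.162 * 1e-6 / (415e-6)^2 * 8541.74 = 8034.6 Hz = 8.03 kHz


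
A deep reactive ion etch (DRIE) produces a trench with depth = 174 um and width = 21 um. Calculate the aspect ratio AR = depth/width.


Step 1: AR = depth / width
Step 2: AR = 174 / 21
AR = 8.3


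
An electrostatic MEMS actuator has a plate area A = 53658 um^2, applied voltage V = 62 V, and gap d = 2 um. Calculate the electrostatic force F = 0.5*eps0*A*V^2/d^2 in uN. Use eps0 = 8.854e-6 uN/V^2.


Step 1: Identify parameters.
eps0 = 8.854e-6 uN/V^2, A = 53658 um^2, V = 62 V, d = 2 um
Step 2: Compute V^2 = 62^2 = 3844
Step 3: Compute d^2 = 2^2 = 4
Step 4: F = 0.5 * 8.854e-6 * 53658 * 3844 / 4
F = 228.28 uN


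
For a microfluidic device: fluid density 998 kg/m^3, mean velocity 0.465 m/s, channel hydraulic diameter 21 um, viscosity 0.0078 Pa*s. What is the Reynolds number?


Step 1: Convert Dh to meters: Dh = 21e-6 m
Step 2: Re = rho * v * Dh / mu
Re = 998 * 0.465 * 21e-6 / 0.0078
Re = 1.249


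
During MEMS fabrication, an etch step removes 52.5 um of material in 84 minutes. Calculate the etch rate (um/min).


Step 1: Etch rate = depth / time
Step 2: rate = 52.5 / 84
rate = 0.625 um/min


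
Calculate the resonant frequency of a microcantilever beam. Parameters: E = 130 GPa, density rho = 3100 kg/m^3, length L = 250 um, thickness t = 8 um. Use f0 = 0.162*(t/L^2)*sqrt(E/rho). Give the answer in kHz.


Step 1: Convert units to SI.
t_SI = 8e-6 m, L_SI = 250e-6 m
Step 2: Calculate sqrt(E/rho).
sqrt(130e9 / 3100) = 6475.76 m/s
Step 3: Compute f0.
f0 = 0.162 * 8e-6 / (250e-6)^2 * 6475.76 = 134281.4 Hz = 134.28 kHz


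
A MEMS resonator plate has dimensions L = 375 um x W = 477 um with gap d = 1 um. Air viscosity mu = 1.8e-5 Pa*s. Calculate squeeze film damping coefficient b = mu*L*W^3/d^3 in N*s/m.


Step 1: Convert to SI.
L = 375e-6 m, W = 477e-6 m, d = 1e-6 m
Step 2: W^3 = (477e-6)^3 = 1.09e-10 m^3
Step 3: d^3 = (1e-6)^3 = 1.00e-18 m^3
Step 4: b = 1.8e-5 * 375e-6 * 1.09e-10 / 1.00e-18
b = 7.33e-01 N*s/m


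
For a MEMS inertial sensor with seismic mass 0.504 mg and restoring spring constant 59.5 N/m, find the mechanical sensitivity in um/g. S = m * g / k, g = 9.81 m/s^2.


Step 1: Convert mass: m = 0.504 mg = 5.04e-07 kg
Step 2: S = m * g / k = 5.04e-07 * 9.81 / 59.5
Step 3: S = 8.31e-08 m/g
Step 4: Convert to um/g: S = 0.083 um/g


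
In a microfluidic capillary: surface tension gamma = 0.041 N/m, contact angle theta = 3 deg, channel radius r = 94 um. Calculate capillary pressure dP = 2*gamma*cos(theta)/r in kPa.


Step 1: cos(3 deg) = 0.9986
Step 2: Convert r to m: r = 94e-6 m
Step 3: dP = 2 * 0.041 * 0.9986 / 94e-6 = 871.1 Pa
Step 4: Convert Pa to kPa (divide by 1000).
dP = 0.87 kPa


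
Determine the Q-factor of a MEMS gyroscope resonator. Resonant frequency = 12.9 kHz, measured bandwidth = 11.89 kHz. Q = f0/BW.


Step 1: Q = f0 / bandwidth
Step 2: Q = 12.9 / 11.89
Q = 1.1


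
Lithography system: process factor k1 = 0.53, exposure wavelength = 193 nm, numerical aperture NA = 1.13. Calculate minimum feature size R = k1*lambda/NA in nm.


Step 1: Identify values: k1 = 0.53, lambda = 193 nm, NA = 1.13
Step 2: R = k1 * lambda / NA
R = 0.53 * 193 / 1.13
R = 90.5 nm


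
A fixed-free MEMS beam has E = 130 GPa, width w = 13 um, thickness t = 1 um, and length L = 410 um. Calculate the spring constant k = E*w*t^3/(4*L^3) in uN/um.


Step 1: Convert E to consistent units (1 GPa = 1000 uN/um^2).
E = 130 GPa = 130000 uN/um^2
Step 2: Compute t^3 = 1^3 = 1
Step 3: Compute L^3 = 410^3 = 68921000
Step 4: k = 130000 * 13 * 1 / (4 * 68921000)
k = 0.0061 uN/um


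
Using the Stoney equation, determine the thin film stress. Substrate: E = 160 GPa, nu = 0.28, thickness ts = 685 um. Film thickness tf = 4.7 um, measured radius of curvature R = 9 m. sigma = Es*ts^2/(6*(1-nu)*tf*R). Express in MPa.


Step 1: Compute numerator: Es * ts^2 = 160 * 685^2 = 75076000 (GPa*um^2)
Step 2: Compute denominator (R in um): 6*(1-nu)*tf*R = 6*0.72*4.7*9e6 = 182736000.0 (um^2)
Step 3: sigma (GPa) = 75076000 / 182736000.0 = 4.10844e-01 GPa
Step 4: Convert to MPa (x1000): sigma = 410.8 MPa


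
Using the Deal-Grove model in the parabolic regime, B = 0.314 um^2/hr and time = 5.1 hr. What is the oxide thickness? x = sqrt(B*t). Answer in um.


Step 1: Compute B*t = 0.314 * 5.1 = 1.6014
Step 2: x = sqrt(1.6014)
x = 1.265 um


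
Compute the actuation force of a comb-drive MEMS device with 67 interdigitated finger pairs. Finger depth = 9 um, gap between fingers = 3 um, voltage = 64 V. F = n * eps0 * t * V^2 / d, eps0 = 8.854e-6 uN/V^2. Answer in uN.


Step 1: Parameters: n=67, eps0=8.854e-6 uN/V^2, t=9 um, V=64 V, d=3 um
Step 2: V^2 = 4096
Step 3: F = 67 * 8.854e-6 * 9 * 4096 / 3
F = 7.289 uN


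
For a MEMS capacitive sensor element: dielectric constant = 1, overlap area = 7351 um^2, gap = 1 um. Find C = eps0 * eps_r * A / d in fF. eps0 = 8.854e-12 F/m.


Step 1: Convert area to m^2: A = 7351e-12 m^2
Step 2: Convert gap to m: d = 1e-6 m
Step 3: C = eps0 * eps_r * A / d
C = 8.854e-12 * 1 * 7351e-12 / 1e-6
Step 4: Convert to fF (multiply by 1e15).
C = 65.09 fF


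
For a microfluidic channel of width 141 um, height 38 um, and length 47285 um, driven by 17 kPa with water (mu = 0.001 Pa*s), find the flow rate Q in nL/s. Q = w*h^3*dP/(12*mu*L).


Step 1: Convert all dimensions to SI (meters).
w = 141e-6 m, h = 38e-6 m, L = 47285e-6 m, dP = 17e3 Pa
Step 2: Q = w * h^3 * dP / (12 * mu * L)
Q = 141e-6 * (38e-6)^3 * 17e3 / (12 * 0.001 * 47285e-6) = 2.318e-10 m^3/s
Step 3: Convert Q from m^3/s to nL/s (1 m^3 = 1e12 nL, so multiply by 1e12).
Q = 231.8 nL/s


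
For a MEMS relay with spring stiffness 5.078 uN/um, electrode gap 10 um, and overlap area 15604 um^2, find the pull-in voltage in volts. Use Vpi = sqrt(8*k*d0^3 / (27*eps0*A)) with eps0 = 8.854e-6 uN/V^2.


Step 1: Compute numerator: 8 * k * d0^3 = 8 * 5.078 * 10^3 = 40624.0
Step 2: Compute denominator: 27 * eps0 * A = 27 * 8.854e-6 * 15604 = 3.730261
Step 3: Vpi = sqrt(40624.0 / 3.730261)
Vpi = 104.36 V


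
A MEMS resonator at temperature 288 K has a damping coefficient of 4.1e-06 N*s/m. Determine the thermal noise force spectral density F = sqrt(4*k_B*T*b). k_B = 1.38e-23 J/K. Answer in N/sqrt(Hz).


Step 1: Compute 4 * k_B * T * b
= 4 * 1.38e-23 * 288 * 4.1e-06
= 6.5180e-26 N^2/Hz
Step 2: F_noise = sqrt(6.5180e-26)
F_noise = 2.55e-13 N/sqrt(Hz)


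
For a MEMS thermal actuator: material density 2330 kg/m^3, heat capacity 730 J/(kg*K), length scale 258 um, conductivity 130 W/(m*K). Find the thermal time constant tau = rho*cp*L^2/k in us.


Step 1: Convert L to m: L = 258e-6 m
Step 2: L^2 = (258e-6)^2 = 6.6564e-08 m^2
Step 3: tau = 2330 * 730 * 6.6564e-08 / 130 = 8.7091314e-04 s
Step 4: Convert to microseconds (multiply by 1e6).
tau = 870.913 us


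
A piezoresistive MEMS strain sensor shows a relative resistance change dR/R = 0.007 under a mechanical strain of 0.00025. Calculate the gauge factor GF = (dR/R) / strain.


Step 1: Identify values.
dR/R = 0.007, strain = 0.00025
Step 2: GF = (dR/R) / strain = 0.007 / 0.00025
GF = 28.0


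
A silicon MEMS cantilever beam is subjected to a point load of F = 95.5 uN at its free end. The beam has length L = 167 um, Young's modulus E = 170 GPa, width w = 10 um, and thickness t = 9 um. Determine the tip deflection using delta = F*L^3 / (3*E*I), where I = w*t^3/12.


Step 1: Calculate the second moment of area.
I = w * t^3 / 12 = 10 * 9^3 / 12 = 607.5 um^4
Step 2: Convert E to consistent units (1 GPa = 1000 uN/um^2).
E = 170 GPa = 170000 uN/um^2
Step 3: Calculate tip deflection.
delta = F * L^3 / (3 * E * I)
delta = 95.5 * 167^3 / (3 * 170000 * 607.5)
delta = 1.4356 um


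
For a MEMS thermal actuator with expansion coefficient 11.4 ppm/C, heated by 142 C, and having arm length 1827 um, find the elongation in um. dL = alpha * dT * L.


Step 1: Convert CTE: alpha = 11.4 ppm/C = 11.4e-6 /C
Step 2: dL = 11.4e-6 * 142 * 1827
dL = 2.9575 um


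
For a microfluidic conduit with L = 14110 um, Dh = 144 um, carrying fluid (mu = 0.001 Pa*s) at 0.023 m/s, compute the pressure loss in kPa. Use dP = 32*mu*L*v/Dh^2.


Step 1: Convert to SI: L = 14110e-6 m, Dh = 144e-6 m
Step 2: dP = 32 * 0.001 * 14110e-6 * 0.023 / (144e-6)^2
Step 3: dP = 500.82 Pa
Step 4: Convert to kPa: dP = 0.5 kPa


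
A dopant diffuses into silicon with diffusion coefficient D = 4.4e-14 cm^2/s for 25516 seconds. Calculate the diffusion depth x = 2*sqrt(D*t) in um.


Step 1: Compute D*t = 4.4e-14 * 25516 = 1.122704e-09 cm^2
Step 2: sqrt(D*t) = 3.351e-05 cm
Step 3: x = 2 * 3.351e-05 cm = 6.702e-05 cm
Step 4: Convert to um (1 cm = 1e4 um): x = 0.67 um


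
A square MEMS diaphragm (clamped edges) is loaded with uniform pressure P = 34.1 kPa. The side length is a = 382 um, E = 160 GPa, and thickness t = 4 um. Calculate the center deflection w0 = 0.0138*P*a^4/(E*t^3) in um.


Step 1: Convert pressure to compatible units (E is in GPa, so P in GPa).
P = 34.1 kPa = 34.1e-6 GPa
Step 2: Compute numerator: 0.0138 * P * a^4.
a^4 = 382^4 = 21293813776
numerator = 0.0138 * 34.1e-6 * 21293813776 = 1.00204e+04
Step 3: Compute denominator: E * t^3 = 160 * 4^3 = 10240
Step 4: w0 = numerator / denominator = 1.00204e+04 / 10240 = 0.9786 um


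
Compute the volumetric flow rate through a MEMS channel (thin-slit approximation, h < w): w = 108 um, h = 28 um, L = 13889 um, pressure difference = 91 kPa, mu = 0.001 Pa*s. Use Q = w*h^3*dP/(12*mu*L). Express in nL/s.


Step 1: Convert all dimensions to SI (meters).
w = 108e-6 m, h = 28e-6 m, L = 13889e-6 m, dP = 91e3 Pa
Step 2: Q = w * h^3 * dP / (12 * mu * L)
Q = 108e-6 * (28e-6)^3 * 91e3 / (12 * 0.001 * 13889e-6) = 1.29445518e-09 m^3/s
Step 3: Convert Q from m^3/s to nL/s (1 m^3 = 1e12 nL, so multiply by 1e12).
Q = 1294.455 nL/s


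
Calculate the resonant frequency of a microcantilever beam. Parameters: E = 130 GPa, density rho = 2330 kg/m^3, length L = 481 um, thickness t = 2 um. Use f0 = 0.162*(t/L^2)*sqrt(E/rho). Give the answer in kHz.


Step 1: Convert units to SI.
t_SI = 2e-6 m, L_SI = 481e-6 m
Step 2: Calculate sqrt(E/rho).
sqrt(130e9 / 2330) = 7469.54 m/s
Step 3: Compute f0.
f0 = 0.162 * 2e-6 / (481e-6)^2 * 7469.54 = 10460.4 Hz = 10.46 kHz


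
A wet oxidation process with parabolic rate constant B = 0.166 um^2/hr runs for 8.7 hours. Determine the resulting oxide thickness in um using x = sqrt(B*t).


Step 1: Compute B*t = 0.166 * 8.7 = 1.4442
Step 2: x = sqrt(1.4442)
x = 1.202 um


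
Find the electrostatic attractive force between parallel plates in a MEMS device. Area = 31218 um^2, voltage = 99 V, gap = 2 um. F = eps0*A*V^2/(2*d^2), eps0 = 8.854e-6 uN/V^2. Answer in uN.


Step 1: Identify parameters.
eps0 = 8.854e-6 uN/V^2, A = 31218 um^2, V = 99 V, d = 2 um
Step 2: Compute V^2 = 99^2 = 9801
Step 3: Compute d^2 = 2^2 = 4
Step 4: F = 0.5 * 8.854e-6 * 31218 * 9801 / 4
F = 338.63 uN


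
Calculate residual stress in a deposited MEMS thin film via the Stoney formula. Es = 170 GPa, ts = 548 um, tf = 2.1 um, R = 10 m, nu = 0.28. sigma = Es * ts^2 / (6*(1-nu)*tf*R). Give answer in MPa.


Step 1: Compute numerator: Es * ts^2 = 170 * 548^2 = 51051680 (GPa*um^2)
Step 2: Compute denominator (R in um): 6*(1-nu)*tf*R = 6*0.72*2.1*10e6 = 90720000.0 (um^2)
Step 3: sigma (GPa) = 51051680 / 90720000.0 = 5.62739e-01 GPa
Step 4: Convert to MPa (x1000): sigma = 562.7 MPa


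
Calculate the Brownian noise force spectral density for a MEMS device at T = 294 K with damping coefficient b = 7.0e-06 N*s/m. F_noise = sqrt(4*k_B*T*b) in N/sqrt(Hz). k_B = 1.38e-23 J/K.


Step 1: Compute 4 * k_B * T * b
= 4 * 1.38e-23 * 294 * 7.0e-06
= 1.1360e-25 N^2/Hz
Step 2: F_noise = sqrt(1.1360e-25)
F_noise = 3.37e-13 N/sqrt(Hz)


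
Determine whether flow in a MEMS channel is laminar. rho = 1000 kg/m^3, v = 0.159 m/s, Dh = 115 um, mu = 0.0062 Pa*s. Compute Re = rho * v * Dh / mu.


Step 1: Convert Dh to meters: Dh = 115e-6 m
Step 2: Re = rho * v * Dh / mu
Re = 1000 * 0.159 * 115e-6 / 0.0062
Re = 2.949
Since Re = 2.949 is below ~2300, the flow is laminar.


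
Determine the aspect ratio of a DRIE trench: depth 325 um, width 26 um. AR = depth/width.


Step 1: AR = depth / width
Step 2: AR = 325 / 26
AR = 12.5


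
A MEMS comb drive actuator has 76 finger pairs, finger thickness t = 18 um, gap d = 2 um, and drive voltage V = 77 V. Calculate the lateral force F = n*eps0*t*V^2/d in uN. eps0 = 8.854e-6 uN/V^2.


Step 1: Parameters: n=76, eps0=8.854e-6 uN/V^2, t=18 um, V=77 V, d=2 um
Step 2: V^2 = 5929
Step 3: F = 76 * 8.854e-6 * 18 * 5929 / 2
F = 35.907 uN


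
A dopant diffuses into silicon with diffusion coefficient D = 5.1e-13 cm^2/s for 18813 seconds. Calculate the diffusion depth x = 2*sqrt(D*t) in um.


Step 1: Compute D*t = 5.1e-13 * 18813 = 9.59463e-09 cm^2
Step 2: sqrt(D*t) = 9.79522e-05 cm
Step 3: x = 2 * 9.79522e-05 cm = 1.959044e-04 cm
Step 4: Convert to um (1 cm = 1e4 um): x = 1.959 um


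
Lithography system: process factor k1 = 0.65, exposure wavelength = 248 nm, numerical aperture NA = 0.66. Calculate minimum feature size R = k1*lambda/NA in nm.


Step 1: Identify values: k1 = 0.65, lambda = 248 nm, NA = 0.66
Step 2: R = k1 * lambda / NA
R = 0.65 * 248 / 0.66
R = 244.2 nm


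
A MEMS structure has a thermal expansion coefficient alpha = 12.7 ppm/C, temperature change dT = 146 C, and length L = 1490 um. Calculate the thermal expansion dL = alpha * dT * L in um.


Step 1: Convert CTE: alpha = 12.7 ppm/C = 12.7e-6 /C
Step 2: dL = 12.7e-6 * 146 * 1490
dL = 2.7628 um


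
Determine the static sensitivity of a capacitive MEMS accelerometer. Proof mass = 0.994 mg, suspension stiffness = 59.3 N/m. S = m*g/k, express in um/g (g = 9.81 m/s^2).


Step 1: Convert mass: m = 0.994 mg = 9.94e-07 kg
Step 2: S = m * g / k = 9.94e-07 * 9.81 / 59.3
Step 3: S = 1.64e-07 m/g
Step 4: Convert to um/g: S = 0.164 um/g


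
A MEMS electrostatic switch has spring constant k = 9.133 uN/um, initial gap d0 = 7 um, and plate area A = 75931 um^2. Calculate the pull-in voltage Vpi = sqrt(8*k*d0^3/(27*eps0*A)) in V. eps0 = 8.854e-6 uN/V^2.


Step 1: Compute numerator: 8 * k * d0^3 = 8 * 9.133 * 7^3 = 25060.952
Step 2: Compute denominator: 27 * eps0 * A = 27 * 8.854e-6 * 75931 = 18.151913
Step 3: Vpi = sqrt(25060.952 / 18.151913)
Vpi = 37.16 V


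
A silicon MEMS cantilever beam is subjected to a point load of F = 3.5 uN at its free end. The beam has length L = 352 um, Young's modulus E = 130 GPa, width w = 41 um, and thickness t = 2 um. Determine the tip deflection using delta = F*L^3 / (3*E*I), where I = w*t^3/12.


Step 1: Calculate the second moment of area.
I = w * t^3 / 12 = 41 * 2^3 / 12 = 27.3333 um^4
Step 2: Convert E to consistent units (1 GPa = 1000 uN/um^2).
E = 130 GPa = 130000 uN/um^2
Step 3: Calculate tip deflection.
delta = F * L^3 / (3 * E * I)
delta = 3.5 * 352^3 / (3 * 130000 * 27.3333)
delta = 14.3199 um


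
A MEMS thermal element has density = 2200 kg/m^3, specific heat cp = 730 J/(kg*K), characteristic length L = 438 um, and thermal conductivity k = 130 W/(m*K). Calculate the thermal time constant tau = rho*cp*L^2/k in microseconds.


Step 1: Convert L to m: L = 438e-6 m
Step 2: L^2 = (438e-6)^2 = 1.91844e-07 m^2
Step 3: tau = 2200 * 730 * 1.91844e-07 / 130 = 2.37001126e-03 s
Step 4: Convert to microseconds (multiply by 1e6).
tau = 2370.011 us


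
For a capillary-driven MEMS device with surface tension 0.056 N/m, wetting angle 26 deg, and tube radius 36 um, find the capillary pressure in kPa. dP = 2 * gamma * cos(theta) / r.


Step 1: cos(26 deg) = 0.8988
Step 2: Convert r to m: r = 36e-6 m
Step 3: dP = 2 * 0.056 * 0.8988 / 36e-6 = 2796.3 Pa
Step 4: Convert Pa to kPa (divide by 1000).
dP = 2.8 kPa


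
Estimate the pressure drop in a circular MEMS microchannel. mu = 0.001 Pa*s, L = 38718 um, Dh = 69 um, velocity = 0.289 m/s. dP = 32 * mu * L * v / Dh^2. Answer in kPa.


Step 1: Convert to SI: L = 38718e-6 m, Dh = 69e-6 m
Step 2: dP = 32 * 0.001 * 38718e-6 * 0.289 / (69e-6)^2
Step 3: dP = 75207.74 Pa
Step 4: Convert to kPa: dP = 75.21 kPa


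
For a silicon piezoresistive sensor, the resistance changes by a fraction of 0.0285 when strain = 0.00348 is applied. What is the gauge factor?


Step 1: Identify values.
dR/R = 0.0285, strain = 0.00348
Step 2: GF = (dR/R) / strain = 0.0285 / 0.00348
GF = 8.2


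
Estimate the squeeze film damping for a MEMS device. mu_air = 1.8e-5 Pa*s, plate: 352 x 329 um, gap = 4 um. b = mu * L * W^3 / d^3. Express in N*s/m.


Step 1: Convert to SI.
L = 352e-6 m, W = 329e-6 m, d = 4e-6 m
Step 2: W^3 = (329e-6)^3 = 3.56e-11 m^3
Step 3: d^3 = (4e-6)^3 = 6.40e-17 m^3
Step 4: b = 1.8e-5 * 352e-6 * 3.56e-11 / 6.40e-17
b = 3.53e-03 N*s/m


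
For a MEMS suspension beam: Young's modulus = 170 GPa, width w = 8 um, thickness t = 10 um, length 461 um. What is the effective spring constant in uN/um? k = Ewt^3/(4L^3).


Step 1: Convert E to consistent units (1 GPa = 1000 uN/um^2).
E = 170 GPa = 170000 uN/um^2
Step 2: Compute t^3 = 10^3 = 1000
Step 3: Compute L^3 = 461^3 = 97972181
Step 4: k = 170000 * 8 * 1000 / (4 * 97972181)
k = 3.4704 uN/um


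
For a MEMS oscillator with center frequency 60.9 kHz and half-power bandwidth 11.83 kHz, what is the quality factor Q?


Step 1: Q = f0 / bandwidth
Step 2: Q = 60.9 / 11.83
Q = 5.1


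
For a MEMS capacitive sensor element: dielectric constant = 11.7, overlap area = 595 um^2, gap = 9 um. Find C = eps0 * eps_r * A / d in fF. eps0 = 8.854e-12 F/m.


Step 1: Convert area to m^2: A = 595e-12 m^2
Step 2: Convert gap to m: d = 9e-6 m
Step 3: C = eps0 * eps_r * A / d
C = 8.854e-12 * 11.7 * 595e-12 / 9e-6
Step 4: Convert to fF (multiply by 1e15).
C = 6.85 fF


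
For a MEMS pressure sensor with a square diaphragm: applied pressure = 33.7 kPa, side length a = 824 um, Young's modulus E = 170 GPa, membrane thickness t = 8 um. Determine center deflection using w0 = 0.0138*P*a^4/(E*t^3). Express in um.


Step 1: Convert pressure to compatible units (E is in GPa, so P in GPa).
P = 33.7 kPa = 33.7e-6 GPa
Step 2: Compute numerator: 0.0138 * P * a^4.
a^4 = 824^4 = 461008408576
numerator = 0.0138 * 33.7e-6 * 461008408576 = 2.143966e+05
Step 3: Compute denominator: E * t^3 = 170 * 8^3 = 87040
Step 4: w0 = numerator / denominator = 2.143966e+05 / 87040 = 2.4632 um


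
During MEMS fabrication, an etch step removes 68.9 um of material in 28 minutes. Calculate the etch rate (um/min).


Step 1: Etch rate = depth / time
Step 2: rate = 68.9 / 28
rate = 2.461 um/min


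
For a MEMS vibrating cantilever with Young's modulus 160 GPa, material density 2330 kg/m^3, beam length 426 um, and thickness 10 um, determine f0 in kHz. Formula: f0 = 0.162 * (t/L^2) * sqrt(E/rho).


Step 1: Convert units to SI.
t_SI = 10e-6 m, L_SI = 426e-6 m
Step 2: Calculate sqrt(E/rho).
sqrt(160e9 / 2330) = 8286.71 m/s
Step 3: Compute f0.
f0 = 0.162 * 10e-6 / (426e-6)^2 * 8286.71 = 73973.8 Hz = 73.97 kHz


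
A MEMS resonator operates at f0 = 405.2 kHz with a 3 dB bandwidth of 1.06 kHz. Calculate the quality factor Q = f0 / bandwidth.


Step 1: Q = f0 / bandwidth
Step 2: Q = 405.2 / 1.06
Q = 382.3


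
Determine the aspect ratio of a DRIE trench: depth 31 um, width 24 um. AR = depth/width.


Step 1: AR = depth / width
Step 2: AR = 31 / 24
AR = 1.3


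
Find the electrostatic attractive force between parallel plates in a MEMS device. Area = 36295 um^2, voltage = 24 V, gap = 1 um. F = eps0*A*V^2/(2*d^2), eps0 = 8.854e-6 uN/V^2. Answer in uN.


Step 1: Identify parameters.
eps0 = 8.854e-6 uN/V^2, A = 36295 um^2, V = 24 V, d = 1 um
Step 2: Compute V^2 = 24^2 = 576
Step 3: Compute d^2 = 1^2 = 1
Step 4: F = 0.5 * 8.854e-6 * 36295 * 576 / 1
F = 92.551 uN


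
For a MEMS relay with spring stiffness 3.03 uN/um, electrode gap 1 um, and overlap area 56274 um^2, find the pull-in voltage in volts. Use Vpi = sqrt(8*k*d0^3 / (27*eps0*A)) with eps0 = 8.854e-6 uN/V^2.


Step 1: Compute numerator: 8 * k * d0^3 = 8 * 3.03 * 1^3 = 24.24
Step 2: Compute denominator: 27 * eps0 * A = 27 * 8.854e-6 * 56274 = 13.45275
Step 3: Vpi = sqrt(24.24 / 13.45275)
Vpi = 1.34 V


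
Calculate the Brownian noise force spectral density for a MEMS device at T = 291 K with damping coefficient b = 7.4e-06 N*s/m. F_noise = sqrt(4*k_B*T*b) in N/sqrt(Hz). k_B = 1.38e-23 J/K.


Step 1: Compute 4 * k_B * T * b
= 4 * 1.38e-23 * 291 * 7.4e-06
= 1.1887e-25 N^2/Hz
Step 2: F_noise = sqrt(1.1887e-25)
F_noise = 3.45e-13 N/sqrt(Hz)


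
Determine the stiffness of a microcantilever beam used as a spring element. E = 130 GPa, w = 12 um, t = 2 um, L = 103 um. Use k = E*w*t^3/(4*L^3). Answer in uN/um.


Step 1: Convert E to consistent units (1 GPa = 1000 uN/um^2).
E = 130 GPa = 130000 uN/um^2
Step 2: Compute t^3 = 2^3 = 8
Step 3: Compute L^3 = 103^3 = 1092727
Step 4: k = 130000 * 12 * 8 / (4 * 1092727)
k = 2.8552 uN/um


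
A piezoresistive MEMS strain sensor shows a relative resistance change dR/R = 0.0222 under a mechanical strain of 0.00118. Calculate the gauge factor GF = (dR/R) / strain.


Step 1: Identify values.
dR/R = 0.0222, strain = 0.00118
Step 2: GF = (dR/R) / strain = 0.0222 / 0.00118
GF = 18.8


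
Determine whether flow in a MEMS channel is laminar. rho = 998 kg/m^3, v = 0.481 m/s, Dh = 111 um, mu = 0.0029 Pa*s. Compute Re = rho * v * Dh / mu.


Step 1: Convert Dh to meters: Dh = 111e-6 m
Step 2: Re = rho * v * Dh / mu
Re = 998 * 0.481 * 111e-6 / 0.0029
Re = 18.374
Since Re = 18.374 is below ~2300, the flow is laminar.


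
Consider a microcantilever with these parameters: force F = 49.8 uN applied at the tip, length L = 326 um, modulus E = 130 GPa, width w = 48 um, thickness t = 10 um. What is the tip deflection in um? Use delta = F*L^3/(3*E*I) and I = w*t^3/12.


Step 1: Calculate the second moment of area.
I = w * t^3 / 12 = 48 * 10^3 / 12 = 4000.0 um^4
Step 2: Convert E to consistent units (1 GPa = 1000 uN/um^2).
E = 130 GPa = 130000 uN/um^2
Step 3: Calculate tip deflection.
delta = F * L^3 / (3 * E * I)
delta = 49.8 * 326^3 / (3 * 130000 * 4000.0)
delta = 1.106 um


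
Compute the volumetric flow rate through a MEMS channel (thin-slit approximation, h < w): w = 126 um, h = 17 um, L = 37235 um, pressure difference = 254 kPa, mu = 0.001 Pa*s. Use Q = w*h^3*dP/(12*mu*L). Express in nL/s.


Step 1: Convert all dimensions to SI (meters).
w = 126e-6 m, h = 17e-6 m, L = 37235e-6 m, dP = 254e3 Pa
Step 2: Q = w * h^3 * dP / (12 * mu * L)
Q = 126e-6 * (17e-6)^3 * 254e3 / (12 * 0.001 * 37235e-6) = 3.5189932e-10 m^3/s
Step 3: Convert Q from m^3/s to nL/s (1 m^3 = 1e12 nL, so multiply by 1e12).
Q = 351.899 nL/s


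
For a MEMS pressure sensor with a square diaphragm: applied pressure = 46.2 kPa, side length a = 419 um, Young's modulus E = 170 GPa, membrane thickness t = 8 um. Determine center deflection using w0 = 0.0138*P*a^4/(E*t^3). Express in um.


Step 1: Convert pressure to compatible units (E is in GPa, so P in GPa).
P = 46.2 kPa = 46.2e-6 GPa
Step 2: Compute numerator: 0.0138 * P * a^4.
a^4 = 419^4 = 30821664721
numerator = 0.0138 * 46.2e-6 * 30821664721 = 1.96507e+04
Step 3: Compute denominator: E * t^3 = 170 * 8^3 = 87040
Step 4: w0 = numerator / denominator = 1.96507e+04 / 87040 = 0.2258 um


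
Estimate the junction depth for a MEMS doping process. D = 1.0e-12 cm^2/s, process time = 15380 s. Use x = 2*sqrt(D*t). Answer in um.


Step 1: Compute D*t = 1.0e-12 * 15380 = 1.538e-08 cm^2
Step 2: sqrt(D*t) = 1.2402e-04 cm
Step 3: x = 2 * 1.2402e-04 cm = 2.4804e-04 cm
Step 4: Convert to um (1 cm = 1e4 um): x = 2.48 um


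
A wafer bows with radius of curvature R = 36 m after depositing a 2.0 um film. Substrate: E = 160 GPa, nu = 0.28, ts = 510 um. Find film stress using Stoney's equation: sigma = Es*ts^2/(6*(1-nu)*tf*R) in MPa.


Step 1: Compute numerator: Es * ts^2 = 160 * 510^2 = 41616000 (GPa*um^2)
Step 2: Compute denominator (R in um): 6*(1-nu)*tf*R = 6*0.72*2.0*36e6 = 311040000.0 (um^2)
Step 3: sigma (GPa) = 41616000 / 311040000.0 = 1.33796e-01 GPa
Step 4: Convert to MPa (x1000): sigma = 133.8 MPa


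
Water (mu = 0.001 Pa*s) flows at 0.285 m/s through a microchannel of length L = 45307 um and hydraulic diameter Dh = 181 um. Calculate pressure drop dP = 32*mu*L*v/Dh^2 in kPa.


Step 1: Convert to SI: L = 45307e-6 m, Dh = 181e-6 m
Step 2: dP = 32 * 0.001 * 45307e-6 * 0.285 / (181e-6)^2
Step 3: dP = 12612.55 Pa
Step 4: Convert to kPa: dP = 12.61 kPa


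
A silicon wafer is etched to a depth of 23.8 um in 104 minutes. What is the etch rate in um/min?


Step 1: Etch rate = depth / time
Step 2: rate = 23.8 / 104
rate = 0.229 um/min


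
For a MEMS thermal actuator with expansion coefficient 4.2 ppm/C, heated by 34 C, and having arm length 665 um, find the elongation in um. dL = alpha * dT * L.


Step 1: Convert CTE: alpha = 4.2 ppm/C = 4.2e-6 /C
Step 2: dL = 4.2e-6 * 34 * 665
dL = 0.095 um


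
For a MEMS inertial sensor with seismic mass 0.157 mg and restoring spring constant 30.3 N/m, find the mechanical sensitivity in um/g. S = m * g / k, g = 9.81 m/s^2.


Step 1: Convert mass: m = 0.157 mg = 1.57e-07 kg
Step 2: S = m * g / k = 1.57e-07 * 9.81 / 30.3
Step 3: S = 5.08e-08 m/g
Step 4: Convert to um/g: S = 0.051 um/g


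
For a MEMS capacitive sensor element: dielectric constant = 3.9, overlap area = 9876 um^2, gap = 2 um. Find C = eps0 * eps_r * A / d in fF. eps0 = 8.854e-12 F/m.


Step 1: Convert area to m^2: A = 9876e-12 m^2
Step 2: Convert gap to m: d = 2e-6 m
Step 3: C = eps0 * eps_r * A / d
C = 8.854e-12 * 3.9 * 9876e-12 / 2e-6
Step 4: Convert to fF (multiply by 1e15).
C = 170.51 fF


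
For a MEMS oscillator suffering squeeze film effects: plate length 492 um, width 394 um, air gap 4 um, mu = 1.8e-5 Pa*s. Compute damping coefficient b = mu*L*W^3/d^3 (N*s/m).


Step 1: Convert to SI.
L = 492e-6 m, W = 394e-6 m, d = 4e-6 m
Step 2: W^3 = (394e-6)^3 = 6.12e-11 m^3
Step 3: d^3 = (4e-6)^3 = 6.40e-17 m^3
Step 4: b = 1.8e-5 * 492e-6 * 6.12e-11 / 6.40e-17
b = 8.46e-03 N*s/m


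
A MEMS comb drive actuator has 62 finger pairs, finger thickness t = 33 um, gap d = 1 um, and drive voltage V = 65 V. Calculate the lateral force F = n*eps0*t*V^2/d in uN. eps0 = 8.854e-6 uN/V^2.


Step 1: Parameters: n=62, eps0=8.854e-6 uN/V^2, t=33 um, V=65 V, d=1 um
Step 2: V^2 = 4225
Step 3: F = 62 * 8.854e-6 * 33 * 4225 / 1
F = 76.537 uN


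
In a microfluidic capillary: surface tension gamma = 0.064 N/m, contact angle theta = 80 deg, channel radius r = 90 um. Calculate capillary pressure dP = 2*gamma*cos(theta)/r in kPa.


Step 1: cos(80 deg) = 0.1736
Step 2: Convert r to m: r = 90e-6 m
Step 3: dP = 2 * 0.064 * 0.1736 / 90e-6 = 246.9 Pa
Step 4: Convert Pa to kPa (divide by 1000).
dP = 0.25 kPa


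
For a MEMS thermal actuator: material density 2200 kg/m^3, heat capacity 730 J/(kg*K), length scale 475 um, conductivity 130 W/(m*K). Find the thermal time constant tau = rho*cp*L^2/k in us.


Step 1: Convert L to m: L = 475e-6 m
Step 2: L^2 = (475e-6)^2 = 2.25625e-07 m^2
Step 3: tau = 2200 * 730 * 2.25625e-07 / 130 = 2.78733654e-03 s
Step 4: Convert to microseconds (multiply by 1e6).
tau = 2787.337 us


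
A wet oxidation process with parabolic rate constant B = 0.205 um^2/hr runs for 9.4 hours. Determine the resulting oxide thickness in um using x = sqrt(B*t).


Step 1: Compute B*t = 0.205 * 9.4 = 1.927
Step 2: x = sqrt(1.927)
x = 1.388 um


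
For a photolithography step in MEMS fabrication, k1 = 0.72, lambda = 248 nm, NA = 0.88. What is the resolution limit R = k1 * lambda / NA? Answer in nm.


Step 1: Identify values: k1 = 0.72, lambda = 248 nm, NA = 0.88
Step 2: R = k1 * lambda / NA
R = 0.72 * 248 / 0.88
R = 202.9 nm


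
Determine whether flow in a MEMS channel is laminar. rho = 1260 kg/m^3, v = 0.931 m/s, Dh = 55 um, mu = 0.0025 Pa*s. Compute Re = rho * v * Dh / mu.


Step 1: Convert Dh to meters: Dh = 55e-6 m
Step 2: Re = rho * v * Dh / mu
Re = 1260 * 0.931 * 55e-6 / 0.0025
Re = 25.807
Since Re = 25.807 is below ~2300, the flow is laminar.


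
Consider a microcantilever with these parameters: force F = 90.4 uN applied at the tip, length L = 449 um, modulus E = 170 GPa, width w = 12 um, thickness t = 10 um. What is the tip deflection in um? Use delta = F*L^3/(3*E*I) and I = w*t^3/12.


Step 1: Calculate the second moment of area.
I = w * t^3 / 12 = 12 * 10^3 / 12 = 1000.0 um^4
Step 2: Convert E to consistent units (1 GPa = 1000 uN/um^2).
E = 170 GPa = 170000 uN/um^2
Step 3: Calculate tip deflection.
delta = F * L^3 / (3 * E * I)
delta = 90.4 * 449^3 / (3 * 170000 * 1000.0)
delta = 16.0449 um


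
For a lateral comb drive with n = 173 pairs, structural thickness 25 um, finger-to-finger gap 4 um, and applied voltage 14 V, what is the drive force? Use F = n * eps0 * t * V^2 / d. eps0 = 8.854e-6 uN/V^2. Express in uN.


Step 1: Parameters: n=173, eps0=8.854e-6 uN/V^2, t=25 um, V=14 V, d=4 um
Step 2: V^2 = 196
Step 3: F = 173 * 8.854e-6 * 25 * 196 / 4
F = 1.876 uN


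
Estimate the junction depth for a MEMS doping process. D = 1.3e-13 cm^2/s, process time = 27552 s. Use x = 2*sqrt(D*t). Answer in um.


Step 1: Compute D*t = 1.3e-13 * 27552 = 3.58176e-09 cm^2
Step 2: sqrt(D*t) = 5.98478e-05 cm
Step 3: x = 2 * 5.98478e-05 cm = 1.196956e-04 cm
Step 4: Convert to um (1 cm = 1e4 um): x = 1.197 um


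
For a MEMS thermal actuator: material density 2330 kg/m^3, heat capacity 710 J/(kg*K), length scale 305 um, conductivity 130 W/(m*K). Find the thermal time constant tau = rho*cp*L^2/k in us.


Step 1: Convert L to m: L = 305e-6 m
Step 2: L^2 = (305e-6)^2 = 9.3025e-08 m^2
Step 3: tau = 2330 * 710 * 9.3025e-08 / 130 = 1.1837789e-03 s
Step 4: Convert to microseconds (multiply by 1e6).
tau = 1183.779 us


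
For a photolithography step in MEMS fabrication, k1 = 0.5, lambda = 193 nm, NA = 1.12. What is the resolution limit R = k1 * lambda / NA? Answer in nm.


Step 1: Identify values: k1 = 0.5, lambda = 193 nm, NA = 1.12
Step 2: R = k1 * lambda / NA
R = 0.5 * 193 / 1.12
R = 86.2 nm


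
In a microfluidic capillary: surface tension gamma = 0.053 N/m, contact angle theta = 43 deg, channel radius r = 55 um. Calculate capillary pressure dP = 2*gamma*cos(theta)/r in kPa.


Step 1: cos(43 deg) = 0.7314
Step 2: Convert r to m: r = 55e-6 m
Step 3: dP = 2 * 0.053 * 0.7314 / 55e-6 = 1409.6 Pa
Step 4: Convert Pa to kPa (divide by 1000).
dP = 1.41 kPa
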